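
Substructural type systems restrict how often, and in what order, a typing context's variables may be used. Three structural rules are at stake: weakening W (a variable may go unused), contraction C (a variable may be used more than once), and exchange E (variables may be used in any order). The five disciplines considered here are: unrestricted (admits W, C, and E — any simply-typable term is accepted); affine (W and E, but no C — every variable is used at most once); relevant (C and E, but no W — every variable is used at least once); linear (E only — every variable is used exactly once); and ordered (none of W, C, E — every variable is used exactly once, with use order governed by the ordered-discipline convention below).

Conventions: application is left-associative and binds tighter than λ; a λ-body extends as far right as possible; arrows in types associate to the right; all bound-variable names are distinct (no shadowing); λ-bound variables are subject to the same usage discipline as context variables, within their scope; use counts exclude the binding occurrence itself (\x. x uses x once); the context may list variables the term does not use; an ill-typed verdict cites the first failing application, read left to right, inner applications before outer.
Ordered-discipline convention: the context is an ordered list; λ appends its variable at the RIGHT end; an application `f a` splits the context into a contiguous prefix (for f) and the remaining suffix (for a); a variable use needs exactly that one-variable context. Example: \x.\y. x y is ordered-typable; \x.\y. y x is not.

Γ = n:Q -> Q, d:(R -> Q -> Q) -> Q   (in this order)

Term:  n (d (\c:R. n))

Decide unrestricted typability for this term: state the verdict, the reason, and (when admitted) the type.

yes — well-typed at Q; no restrictions here; term : Q
variable uses: n: 2×; d: 1×; c (bound): 0×
left-to-right use order: n, d, n
typing: well-typed at Q
per-discipline verdicts: ordered ✗; linear ✗; affine ✗; relevant ✗; unrestricted ✓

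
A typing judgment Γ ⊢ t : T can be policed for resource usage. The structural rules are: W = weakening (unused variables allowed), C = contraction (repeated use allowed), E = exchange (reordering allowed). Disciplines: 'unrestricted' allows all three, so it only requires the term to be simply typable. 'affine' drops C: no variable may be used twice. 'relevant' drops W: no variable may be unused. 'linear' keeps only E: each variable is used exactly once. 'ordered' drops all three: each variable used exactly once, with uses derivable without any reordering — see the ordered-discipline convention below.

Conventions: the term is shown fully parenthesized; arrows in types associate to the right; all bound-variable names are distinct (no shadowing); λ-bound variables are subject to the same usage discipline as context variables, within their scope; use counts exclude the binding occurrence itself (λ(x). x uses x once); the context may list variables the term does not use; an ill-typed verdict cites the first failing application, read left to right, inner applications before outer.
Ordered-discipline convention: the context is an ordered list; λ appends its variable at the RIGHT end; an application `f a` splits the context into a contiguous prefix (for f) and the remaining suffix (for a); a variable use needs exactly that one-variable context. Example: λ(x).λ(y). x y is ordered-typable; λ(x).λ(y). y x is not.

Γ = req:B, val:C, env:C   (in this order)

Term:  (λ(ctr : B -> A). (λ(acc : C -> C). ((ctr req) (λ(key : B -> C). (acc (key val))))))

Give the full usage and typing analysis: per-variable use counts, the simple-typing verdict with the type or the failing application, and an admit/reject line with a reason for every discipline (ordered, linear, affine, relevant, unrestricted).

variable uses: req=1; val=1; env=0; ctr (λ-bound)=1; acc (λ-bound)=1; key (λ-bound)=1
left-to-right use order: ctr, req, acc, key, val
typing: ill-typed: argument of type C where B is required
ordered ✗ (fails simple typing)
linear ✗ (a type mismatch blocks all five)
affine ✗ (the type mismatch rejects it)
relevant ✗ (not simply typable)
unrestricted ✗ (fails simple typing)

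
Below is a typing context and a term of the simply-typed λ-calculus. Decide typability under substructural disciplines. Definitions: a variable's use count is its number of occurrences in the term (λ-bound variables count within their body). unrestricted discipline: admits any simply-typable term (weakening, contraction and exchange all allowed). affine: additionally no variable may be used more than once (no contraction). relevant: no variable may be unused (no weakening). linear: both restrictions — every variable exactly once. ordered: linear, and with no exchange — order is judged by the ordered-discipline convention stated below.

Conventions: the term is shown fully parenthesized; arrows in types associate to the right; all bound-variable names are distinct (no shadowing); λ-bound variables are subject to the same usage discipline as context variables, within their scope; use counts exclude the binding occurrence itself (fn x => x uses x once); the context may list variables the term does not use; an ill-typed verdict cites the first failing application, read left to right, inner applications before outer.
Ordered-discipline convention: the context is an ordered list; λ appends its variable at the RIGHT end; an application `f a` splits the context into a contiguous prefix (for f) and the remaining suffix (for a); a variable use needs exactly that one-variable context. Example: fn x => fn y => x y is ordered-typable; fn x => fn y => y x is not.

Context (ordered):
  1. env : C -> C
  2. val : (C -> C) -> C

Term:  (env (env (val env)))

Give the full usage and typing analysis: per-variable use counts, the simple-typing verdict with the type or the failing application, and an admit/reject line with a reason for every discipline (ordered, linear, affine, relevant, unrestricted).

use counts: env=3, val=1
uses in reading order: env, env, val, env
typing: well-typed at C
ordered: ✗ — uses contraction: env ×3
linear: ✗ — uses contraction: env ×3
affine: ✗ — uses contraction: env ×3
relevant: ✓ — none of env, val goes unused
unrestricted: ✓ — typability at C is all that's needed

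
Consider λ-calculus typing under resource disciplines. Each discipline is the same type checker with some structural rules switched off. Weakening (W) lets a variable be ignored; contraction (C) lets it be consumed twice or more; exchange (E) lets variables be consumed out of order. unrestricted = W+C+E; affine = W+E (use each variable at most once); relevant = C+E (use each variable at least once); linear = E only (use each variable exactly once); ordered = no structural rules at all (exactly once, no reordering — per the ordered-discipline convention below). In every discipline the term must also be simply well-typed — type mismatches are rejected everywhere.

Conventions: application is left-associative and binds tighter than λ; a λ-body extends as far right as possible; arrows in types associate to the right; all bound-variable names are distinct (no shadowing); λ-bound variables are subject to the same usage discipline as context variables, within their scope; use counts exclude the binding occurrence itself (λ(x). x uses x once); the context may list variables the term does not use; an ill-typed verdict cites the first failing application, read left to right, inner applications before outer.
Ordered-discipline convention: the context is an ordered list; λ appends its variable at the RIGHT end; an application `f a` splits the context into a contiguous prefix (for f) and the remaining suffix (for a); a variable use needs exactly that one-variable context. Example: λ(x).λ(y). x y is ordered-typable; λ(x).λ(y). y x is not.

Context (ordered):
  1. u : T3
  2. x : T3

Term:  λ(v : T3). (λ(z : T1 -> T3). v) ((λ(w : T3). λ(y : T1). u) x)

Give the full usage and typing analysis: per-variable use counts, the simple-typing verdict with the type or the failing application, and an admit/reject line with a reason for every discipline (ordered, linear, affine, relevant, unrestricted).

counts: u: 1×; x: 1×; v (λ-bound): 1×; z (λ-bound): 0×; w (λ-bound): 0×; y (λ-bound): 0×
use order (left to right): v, u, x
typing: ✓ — T3 -> T3
ordered ✗ (z, w, y never used (weakening))
linear ✗ (z, w, y never used (weakening))
affine ✓ (none of u, x, v, z, w, y used more than once)
relevant ✗ (z, w, y never used (weakening))
unrestricted ✓ (type-checks (T3 -> T3) and nothing is barred)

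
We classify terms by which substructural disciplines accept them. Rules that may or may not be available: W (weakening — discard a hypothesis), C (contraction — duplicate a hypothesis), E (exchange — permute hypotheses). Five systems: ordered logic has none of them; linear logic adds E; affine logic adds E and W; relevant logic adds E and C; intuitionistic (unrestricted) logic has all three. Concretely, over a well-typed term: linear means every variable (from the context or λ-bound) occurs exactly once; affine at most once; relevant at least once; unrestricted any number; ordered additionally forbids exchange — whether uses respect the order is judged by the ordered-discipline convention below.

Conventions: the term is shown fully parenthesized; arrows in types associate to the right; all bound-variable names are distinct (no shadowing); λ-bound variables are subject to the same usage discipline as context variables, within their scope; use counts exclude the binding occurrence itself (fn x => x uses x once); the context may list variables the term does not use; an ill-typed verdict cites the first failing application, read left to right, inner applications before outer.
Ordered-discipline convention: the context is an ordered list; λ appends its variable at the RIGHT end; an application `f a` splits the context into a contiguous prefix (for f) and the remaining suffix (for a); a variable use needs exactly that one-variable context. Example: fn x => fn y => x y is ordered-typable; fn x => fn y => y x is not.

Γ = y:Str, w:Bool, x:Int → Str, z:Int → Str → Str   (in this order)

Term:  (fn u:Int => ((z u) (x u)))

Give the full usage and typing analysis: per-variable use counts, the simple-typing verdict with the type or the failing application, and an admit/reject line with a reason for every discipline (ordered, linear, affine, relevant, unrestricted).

usage: y ×0; w ×0; x ×1; z ×1; u (λ-bound) ×2
order of uses: z, u, x, u
typing: well-typed — term : Int → Str
ordered: ✗, uses contraction: u ×2; y, w never used (weakening)
linear: ✗, uses contraction: u ×2; y, w never used (weakening)
affine: ✗, uses contraction: u ×2
relevant: ✗, y, w never used (weakening)
unrestricted: ✓, typability at Int → Str is all that's needed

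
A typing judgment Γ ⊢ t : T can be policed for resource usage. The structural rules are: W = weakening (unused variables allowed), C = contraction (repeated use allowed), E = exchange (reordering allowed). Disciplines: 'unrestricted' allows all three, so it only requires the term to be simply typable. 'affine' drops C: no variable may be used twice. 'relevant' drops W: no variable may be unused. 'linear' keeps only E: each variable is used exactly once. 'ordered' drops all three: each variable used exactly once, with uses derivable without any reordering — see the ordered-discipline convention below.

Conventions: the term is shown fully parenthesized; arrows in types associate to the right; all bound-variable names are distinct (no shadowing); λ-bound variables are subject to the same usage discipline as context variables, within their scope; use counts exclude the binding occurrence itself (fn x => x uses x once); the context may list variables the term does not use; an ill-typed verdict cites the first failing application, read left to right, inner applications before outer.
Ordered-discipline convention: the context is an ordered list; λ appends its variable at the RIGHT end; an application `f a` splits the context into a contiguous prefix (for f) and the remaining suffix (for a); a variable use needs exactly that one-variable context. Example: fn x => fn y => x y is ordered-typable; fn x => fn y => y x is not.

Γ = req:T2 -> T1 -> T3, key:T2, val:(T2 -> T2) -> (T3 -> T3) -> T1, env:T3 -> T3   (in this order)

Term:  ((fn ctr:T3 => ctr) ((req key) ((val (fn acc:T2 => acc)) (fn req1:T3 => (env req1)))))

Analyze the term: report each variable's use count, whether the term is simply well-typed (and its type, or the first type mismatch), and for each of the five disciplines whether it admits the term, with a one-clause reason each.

variable uses: req: 1, key: 1, val: 1, env: 1, ctr [bound]: 1, acc [bound]: 1, req1 [bound]: 1
order of uses: ctr, req, key, val, acc, env, req1
typing: ✓ — T3
ordered: ✓, req, key, val, env, ctr, acc, req1: once each, no exchange needed
linear: ✓, single use per variable (req, key, val, env, ctr, acc, req1)
affine: ✓, req, key, val, env, ctr, acc, req1: no repeats, contraction unneeded
relevant: ✓, every one of req, key, val, env, ctr, acc, req1 appears
unrestricted: ✓, simply typable at T3; W, C, E all held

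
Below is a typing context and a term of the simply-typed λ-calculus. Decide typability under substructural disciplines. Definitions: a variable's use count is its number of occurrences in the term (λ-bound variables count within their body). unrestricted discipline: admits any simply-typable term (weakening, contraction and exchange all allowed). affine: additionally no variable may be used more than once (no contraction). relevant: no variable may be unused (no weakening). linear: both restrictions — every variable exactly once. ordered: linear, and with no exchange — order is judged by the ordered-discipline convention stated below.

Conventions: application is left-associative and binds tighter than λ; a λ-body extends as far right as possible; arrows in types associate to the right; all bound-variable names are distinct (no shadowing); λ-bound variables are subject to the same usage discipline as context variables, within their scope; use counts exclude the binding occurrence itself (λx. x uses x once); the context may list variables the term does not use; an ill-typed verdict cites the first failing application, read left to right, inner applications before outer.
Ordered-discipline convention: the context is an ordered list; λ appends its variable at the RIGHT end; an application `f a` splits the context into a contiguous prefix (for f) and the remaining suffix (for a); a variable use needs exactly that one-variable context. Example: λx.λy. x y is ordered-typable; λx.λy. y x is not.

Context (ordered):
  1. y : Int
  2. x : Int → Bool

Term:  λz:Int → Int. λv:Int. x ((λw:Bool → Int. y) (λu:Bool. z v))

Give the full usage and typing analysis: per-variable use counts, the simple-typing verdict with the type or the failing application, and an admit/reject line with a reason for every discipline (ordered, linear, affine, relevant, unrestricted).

counts: y=1, x=1, z (bound)=1, v (bound)=1, w (bound)=0, u (bound)=0
use order (left to right): x, y, z, v
typing: well-typed at (Int → Int) → Int → Bool
ordered ✗ (unused: w, u — weakening required)
linear ✗ (unused: w, u — weakening required)
affine ✓ (y, x, z, v, w, u: no repeats, contraction unneeded)
relevant ✗ (unused: w, u — weakening required)
unrestricted ✓ (typability at (Int → Int) → Int → Bool is all that's needed)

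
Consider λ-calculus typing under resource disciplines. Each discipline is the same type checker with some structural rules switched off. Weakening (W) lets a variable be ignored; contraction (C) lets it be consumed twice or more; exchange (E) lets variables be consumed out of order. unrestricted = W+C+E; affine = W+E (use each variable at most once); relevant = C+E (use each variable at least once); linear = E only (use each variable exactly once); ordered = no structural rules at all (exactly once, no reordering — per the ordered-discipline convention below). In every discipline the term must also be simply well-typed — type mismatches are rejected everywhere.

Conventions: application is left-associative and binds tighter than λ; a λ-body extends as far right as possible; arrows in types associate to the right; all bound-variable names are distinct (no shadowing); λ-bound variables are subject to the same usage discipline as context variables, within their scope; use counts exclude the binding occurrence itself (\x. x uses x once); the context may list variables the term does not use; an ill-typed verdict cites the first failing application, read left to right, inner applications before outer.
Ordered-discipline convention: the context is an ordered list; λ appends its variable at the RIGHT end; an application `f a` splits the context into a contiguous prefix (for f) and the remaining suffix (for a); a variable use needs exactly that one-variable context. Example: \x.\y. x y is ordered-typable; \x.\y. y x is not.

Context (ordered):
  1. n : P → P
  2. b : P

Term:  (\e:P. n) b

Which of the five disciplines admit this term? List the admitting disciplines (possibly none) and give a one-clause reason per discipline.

admitting disciplines: affine, unrestricted
counts: n: 1; b: 1; e (bound): 0
uses in reading order: n, b
typing: the term checks, with type P → P
ordered ✗ (e never used (weakening))
linear ✗ (e never used (weakening))
affine ✓ (at most one use each (n, b, e))
relevant ✗ (e never used (weakening))
unrestricted ✓ (typability at P → P is all that's needed)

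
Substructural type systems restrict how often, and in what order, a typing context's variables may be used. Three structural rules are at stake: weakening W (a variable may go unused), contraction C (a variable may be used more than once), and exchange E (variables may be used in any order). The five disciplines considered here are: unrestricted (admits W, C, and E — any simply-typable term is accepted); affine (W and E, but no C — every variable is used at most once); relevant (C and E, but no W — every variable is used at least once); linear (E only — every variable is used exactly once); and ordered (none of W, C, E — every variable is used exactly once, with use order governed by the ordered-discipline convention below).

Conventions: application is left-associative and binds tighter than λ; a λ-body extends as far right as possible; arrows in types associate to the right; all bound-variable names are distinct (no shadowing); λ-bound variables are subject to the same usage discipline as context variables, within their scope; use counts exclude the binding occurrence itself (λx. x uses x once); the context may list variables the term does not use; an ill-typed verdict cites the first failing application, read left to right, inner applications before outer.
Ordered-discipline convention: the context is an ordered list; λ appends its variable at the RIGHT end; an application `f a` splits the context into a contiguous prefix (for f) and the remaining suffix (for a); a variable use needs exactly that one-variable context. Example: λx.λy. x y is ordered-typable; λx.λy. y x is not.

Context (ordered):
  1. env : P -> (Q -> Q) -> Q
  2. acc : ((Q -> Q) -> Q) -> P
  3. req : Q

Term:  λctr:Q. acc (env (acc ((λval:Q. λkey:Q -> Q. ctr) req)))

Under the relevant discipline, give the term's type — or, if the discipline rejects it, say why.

not well-typed under relevant — needs weakening: val, key unused
counts: env: 1; acc: 2; req: 1; ctr (λ-bound): 1; val (λ-bound): 0; key (λ-bound): 0
order of uses: acc, env, acc, ctr, req
typing: ✓ — Q -> P
summary: ordered ✗; linear ✗; affine ✗; relevant ✗; unrestricted ✓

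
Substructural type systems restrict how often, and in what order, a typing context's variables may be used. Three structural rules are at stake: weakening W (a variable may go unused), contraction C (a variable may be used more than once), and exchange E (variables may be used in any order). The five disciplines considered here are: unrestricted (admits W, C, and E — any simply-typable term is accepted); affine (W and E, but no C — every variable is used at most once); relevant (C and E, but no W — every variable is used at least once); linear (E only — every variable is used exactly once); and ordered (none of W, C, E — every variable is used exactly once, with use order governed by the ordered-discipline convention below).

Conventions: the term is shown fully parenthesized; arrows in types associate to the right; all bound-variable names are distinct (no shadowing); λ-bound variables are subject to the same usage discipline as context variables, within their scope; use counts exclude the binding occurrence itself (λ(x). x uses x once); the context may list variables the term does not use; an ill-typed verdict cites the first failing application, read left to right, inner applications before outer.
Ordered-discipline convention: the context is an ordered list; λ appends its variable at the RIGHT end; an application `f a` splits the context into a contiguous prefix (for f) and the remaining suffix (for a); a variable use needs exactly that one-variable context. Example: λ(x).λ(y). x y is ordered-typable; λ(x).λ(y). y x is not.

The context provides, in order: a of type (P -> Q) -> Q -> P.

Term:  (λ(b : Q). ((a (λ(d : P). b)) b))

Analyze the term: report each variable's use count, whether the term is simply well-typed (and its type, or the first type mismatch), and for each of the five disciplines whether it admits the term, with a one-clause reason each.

variable uses: a: 1×, b [bound]: 2×, d [bound]: 0×
order of uses: a, b, b
typing: the term checks, with type Q -> P
ordered: ✗ — needs contraction — b ×2; unused: d — weakening required
linear: ✗ — needs contraction — b ×2; unused: d — weakening required
affine: ✗ — needs contraction — b ×2
relevant: ✗ — unused: d — weakening required
unrestricted: ✓ — typability at Q -> P is all that's needed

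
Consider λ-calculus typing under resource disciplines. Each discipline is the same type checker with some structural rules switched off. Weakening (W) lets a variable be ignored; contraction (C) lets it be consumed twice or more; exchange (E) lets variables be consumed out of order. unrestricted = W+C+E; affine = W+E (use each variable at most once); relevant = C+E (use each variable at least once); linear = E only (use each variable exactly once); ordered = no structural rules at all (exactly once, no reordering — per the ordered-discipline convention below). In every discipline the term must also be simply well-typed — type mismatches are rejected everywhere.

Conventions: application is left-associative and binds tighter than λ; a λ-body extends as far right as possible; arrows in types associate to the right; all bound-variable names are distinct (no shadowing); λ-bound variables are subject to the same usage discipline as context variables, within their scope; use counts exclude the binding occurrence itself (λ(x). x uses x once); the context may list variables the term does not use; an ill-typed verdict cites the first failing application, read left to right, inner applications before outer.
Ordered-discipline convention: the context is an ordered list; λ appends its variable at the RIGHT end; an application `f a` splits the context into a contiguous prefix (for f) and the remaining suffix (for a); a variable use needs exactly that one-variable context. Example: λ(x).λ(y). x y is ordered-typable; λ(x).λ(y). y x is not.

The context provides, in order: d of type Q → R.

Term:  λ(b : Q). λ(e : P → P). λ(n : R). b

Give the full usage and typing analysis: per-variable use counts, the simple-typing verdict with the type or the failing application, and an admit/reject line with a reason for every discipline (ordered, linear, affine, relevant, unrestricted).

use counts: d: 0×; b [bound]: 1×; e [bound]: 0×; n [bound]: 0×
order of uses: b
typing: ✓ — Q → (P → P) → R → Q
ordered: ✗ — d, e, n left unused
linear: ✗ — d, e, n left unused
affine: ✓ — no duplicate uses among d, b, e, n
relevant: ✗ — d, e, n left unused
unrestricted: ✓ — typability at Q → (P → P) → R → Q is all that's needed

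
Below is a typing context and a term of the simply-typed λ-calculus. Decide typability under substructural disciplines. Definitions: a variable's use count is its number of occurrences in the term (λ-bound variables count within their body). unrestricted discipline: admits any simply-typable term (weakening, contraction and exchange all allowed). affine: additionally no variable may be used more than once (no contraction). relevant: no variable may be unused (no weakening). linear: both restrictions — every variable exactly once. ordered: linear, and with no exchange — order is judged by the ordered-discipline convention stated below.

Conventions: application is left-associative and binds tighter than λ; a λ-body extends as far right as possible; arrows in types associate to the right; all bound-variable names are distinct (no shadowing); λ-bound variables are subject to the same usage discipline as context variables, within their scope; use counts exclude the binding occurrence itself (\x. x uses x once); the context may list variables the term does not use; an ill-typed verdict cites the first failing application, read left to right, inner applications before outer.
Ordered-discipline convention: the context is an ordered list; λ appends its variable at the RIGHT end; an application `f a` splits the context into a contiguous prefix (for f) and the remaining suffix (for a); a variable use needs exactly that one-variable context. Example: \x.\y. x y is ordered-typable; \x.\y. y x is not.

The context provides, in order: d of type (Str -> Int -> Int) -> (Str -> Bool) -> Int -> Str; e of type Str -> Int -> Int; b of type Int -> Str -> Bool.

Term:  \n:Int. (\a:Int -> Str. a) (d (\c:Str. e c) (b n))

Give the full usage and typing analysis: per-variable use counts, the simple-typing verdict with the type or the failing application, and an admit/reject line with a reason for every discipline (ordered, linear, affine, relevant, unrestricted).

use counts: d=1, e=1, b=1, n (λ-bound)=1, a (λ-bound)=1, c (λ-bound)=1
left-to-right use order: a, d, e, c, b, n
typing: well-typed — term : Int -> Int -> Str
ordered ✓ (single-use (d, e, b, n, a, c), ordered derivation ok)
linear ✓ (exactly-once usage across d, e, b, n, a, c)
affine ✓ (d, e, b, n, a, c: no repeats, contraction unneeded)
relevant ✓ (none of d, e, b, n, a, c goes unused)
unrestricted ✓ (simply typable at Int -> Int -> Str; W, C, E all held)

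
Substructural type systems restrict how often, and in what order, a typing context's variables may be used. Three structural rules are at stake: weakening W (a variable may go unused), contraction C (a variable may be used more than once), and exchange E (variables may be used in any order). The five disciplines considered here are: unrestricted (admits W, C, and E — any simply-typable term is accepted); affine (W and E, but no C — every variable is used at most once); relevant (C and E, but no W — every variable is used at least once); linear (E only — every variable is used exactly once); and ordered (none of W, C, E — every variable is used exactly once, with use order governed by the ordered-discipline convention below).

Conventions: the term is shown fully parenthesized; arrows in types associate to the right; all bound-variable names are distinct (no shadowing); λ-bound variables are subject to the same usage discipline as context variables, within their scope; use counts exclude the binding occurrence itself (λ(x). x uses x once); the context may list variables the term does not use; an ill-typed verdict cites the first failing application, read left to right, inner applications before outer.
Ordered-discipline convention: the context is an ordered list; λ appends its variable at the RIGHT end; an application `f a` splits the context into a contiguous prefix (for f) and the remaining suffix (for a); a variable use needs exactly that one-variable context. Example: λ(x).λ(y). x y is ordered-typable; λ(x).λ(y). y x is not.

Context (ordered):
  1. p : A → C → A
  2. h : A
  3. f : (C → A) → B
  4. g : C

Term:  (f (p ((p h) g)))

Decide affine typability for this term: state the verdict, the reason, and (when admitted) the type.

no — needs contraction — p ×2
variable uses: p: 2; h: 1; f: 1; g: 1
uses in reading order: f, p, p, h, g
typing: ✓ — B
all disciplines: ordered ✗ | linear ✗ | affine ✗ | relevant ✓ | unrestricted ✓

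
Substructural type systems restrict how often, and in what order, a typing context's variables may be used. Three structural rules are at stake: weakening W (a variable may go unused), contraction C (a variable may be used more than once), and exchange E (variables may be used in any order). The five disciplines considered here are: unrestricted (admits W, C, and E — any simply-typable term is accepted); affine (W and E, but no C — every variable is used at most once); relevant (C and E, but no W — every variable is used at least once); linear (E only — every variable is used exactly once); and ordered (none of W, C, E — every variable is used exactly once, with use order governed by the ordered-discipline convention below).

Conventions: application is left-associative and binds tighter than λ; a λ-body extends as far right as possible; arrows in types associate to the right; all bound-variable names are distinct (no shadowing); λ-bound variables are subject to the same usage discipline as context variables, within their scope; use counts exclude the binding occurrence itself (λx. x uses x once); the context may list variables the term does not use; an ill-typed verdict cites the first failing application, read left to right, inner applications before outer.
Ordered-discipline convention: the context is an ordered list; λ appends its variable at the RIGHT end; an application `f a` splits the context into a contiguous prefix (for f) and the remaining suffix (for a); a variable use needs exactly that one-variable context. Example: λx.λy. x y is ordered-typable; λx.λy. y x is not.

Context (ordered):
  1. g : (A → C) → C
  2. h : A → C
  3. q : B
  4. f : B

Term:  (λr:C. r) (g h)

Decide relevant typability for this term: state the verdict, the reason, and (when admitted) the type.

no — needs weakening: q, f unused
variable uses: g: 1×; h: 1×; q: 0×; f: 0×; r [bound]: 1×
uses in reading order: r, g, h
typing: ✓ — C
across the five disciplines: ordered ✗ · linear ✗ · affine ✓ · relevant ✗ · unrestricted ✓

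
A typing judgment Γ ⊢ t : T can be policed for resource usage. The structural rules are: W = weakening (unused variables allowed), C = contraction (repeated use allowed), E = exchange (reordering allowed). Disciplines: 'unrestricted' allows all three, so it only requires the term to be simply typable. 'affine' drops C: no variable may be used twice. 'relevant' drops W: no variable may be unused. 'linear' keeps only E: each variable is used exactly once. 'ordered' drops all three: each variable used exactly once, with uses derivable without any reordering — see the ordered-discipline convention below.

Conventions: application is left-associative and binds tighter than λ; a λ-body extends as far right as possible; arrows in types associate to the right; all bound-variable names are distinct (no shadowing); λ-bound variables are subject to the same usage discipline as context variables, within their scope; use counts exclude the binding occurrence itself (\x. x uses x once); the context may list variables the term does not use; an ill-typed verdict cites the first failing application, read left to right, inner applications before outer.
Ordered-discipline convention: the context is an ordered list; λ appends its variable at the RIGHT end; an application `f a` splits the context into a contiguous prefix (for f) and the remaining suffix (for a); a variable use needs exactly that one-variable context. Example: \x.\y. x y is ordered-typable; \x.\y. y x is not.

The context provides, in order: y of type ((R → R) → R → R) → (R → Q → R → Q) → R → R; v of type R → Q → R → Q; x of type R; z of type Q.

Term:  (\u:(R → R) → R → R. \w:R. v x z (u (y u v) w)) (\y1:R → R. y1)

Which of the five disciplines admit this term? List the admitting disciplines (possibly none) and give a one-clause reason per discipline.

admitted by: relevant, unrestricted
variable uses: y ×1; v ×2; x ×1; z ×1; u (λ-bound) ×2; w (λ-bound) ×1; y1 (λ-bound) ×1
uses in reading order: v, x, z, u, y, u, v, w, y1
typing: well-typed at R → Q
ordered ✗ (repeated use of v ×2, u ×2)
linear ✗ (repeated use of v ×2, u ×2)
affine ✗ (repeated use of v ×2, u ×2)
relevant ✓ (every one of y, v, x, z, u, w, y1 appears)
unrestricted ✓ (typability at R → Q is all that's needed)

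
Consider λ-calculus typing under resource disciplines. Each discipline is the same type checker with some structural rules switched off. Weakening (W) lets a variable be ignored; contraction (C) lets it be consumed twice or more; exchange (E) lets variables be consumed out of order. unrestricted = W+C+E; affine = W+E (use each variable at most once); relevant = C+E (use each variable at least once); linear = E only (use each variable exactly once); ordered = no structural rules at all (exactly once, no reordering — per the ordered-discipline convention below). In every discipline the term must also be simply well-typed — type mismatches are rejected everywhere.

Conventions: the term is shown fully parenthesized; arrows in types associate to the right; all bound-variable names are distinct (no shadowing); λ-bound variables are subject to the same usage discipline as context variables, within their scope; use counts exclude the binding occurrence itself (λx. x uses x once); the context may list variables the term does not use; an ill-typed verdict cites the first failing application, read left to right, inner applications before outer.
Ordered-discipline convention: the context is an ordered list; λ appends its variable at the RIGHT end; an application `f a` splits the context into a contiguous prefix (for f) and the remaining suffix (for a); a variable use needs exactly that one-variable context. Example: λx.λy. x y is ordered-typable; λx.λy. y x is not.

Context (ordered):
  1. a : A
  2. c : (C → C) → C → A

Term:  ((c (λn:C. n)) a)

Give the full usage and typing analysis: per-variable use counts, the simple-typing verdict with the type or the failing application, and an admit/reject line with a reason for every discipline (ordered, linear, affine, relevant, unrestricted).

variable uses: a: 1×, c: 1×, n [bound]: 1×
order of uses: c, n, a
typing: ill-typed: an argument A mismatches the expected C
ordered: ✗, a type mismatch blocks all five
linear: ✗, the type mismatch rejects it
affine: ✗, not simply typable
relevant: ✗, fails simple typing
unrestricted: ✗, a type mismatch blocks all five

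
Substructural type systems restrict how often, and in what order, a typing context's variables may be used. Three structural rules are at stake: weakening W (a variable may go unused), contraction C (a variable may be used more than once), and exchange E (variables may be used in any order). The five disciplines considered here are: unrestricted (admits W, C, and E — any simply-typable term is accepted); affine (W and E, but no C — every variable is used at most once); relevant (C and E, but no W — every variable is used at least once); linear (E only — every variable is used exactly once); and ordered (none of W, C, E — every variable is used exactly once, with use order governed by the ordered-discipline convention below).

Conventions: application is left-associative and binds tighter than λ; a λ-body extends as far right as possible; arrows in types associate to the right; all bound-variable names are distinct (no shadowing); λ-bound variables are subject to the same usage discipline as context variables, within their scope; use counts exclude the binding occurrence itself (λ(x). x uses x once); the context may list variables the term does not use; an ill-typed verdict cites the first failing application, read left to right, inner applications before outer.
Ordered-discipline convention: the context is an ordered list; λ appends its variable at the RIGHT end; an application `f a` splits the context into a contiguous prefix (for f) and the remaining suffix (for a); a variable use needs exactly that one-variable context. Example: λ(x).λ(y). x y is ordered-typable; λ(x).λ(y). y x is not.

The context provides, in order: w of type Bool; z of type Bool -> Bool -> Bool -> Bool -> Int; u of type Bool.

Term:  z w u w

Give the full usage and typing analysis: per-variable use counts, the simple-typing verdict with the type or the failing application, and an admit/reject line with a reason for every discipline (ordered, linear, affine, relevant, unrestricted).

usage: w: 2, z: 1, u: 1
left-to-right use order: z, w, u, w
typing: well-typed at Bool -> Int
ordered: ✗ — uses contraction: w ×2
linear: ✗ — uses contraction: w ×2
affine: ✗ — uses contraction: w ×2
relevant: ✓ — at least one use each (w, z, u)
unrestricted: ✓ — well-typed at Bool -> Int; no restrictions here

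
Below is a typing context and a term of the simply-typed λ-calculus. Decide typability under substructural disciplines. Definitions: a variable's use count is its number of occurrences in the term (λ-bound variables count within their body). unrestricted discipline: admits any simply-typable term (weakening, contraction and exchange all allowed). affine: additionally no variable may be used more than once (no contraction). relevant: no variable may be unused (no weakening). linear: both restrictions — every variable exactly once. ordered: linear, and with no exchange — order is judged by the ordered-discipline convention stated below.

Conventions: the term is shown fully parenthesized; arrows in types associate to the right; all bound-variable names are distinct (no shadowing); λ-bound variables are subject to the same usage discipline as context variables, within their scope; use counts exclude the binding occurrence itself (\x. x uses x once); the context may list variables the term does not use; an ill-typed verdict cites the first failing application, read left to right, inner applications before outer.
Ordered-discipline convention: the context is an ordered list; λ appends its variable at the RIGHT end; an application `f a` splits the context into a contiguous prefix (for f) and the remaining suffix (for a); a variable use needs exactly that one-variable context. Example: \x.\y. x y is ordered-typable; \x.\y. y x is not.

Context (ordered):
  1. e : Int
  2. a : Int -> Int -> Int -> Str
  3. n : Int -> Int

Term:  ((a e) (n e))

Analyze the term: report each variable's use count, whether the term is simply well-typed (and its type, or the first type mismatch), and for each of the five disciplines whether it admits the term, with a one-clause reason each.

variable uses: e: 2×; a: 1×; n: 1×
left-to-right use order: a, e, n, e
typing: the term checks, with type Int -> Str
ordered ✗ (needs contraction — e ×2)
linear ✗ (needs contraction — e ×2)
affine ✗ (needs contraction — e ×2)
relevant ✓ (e, a, n: all used, weakening unneeded)
unrestricted ✓ (well-typed at Int -> Str; no restrictions here)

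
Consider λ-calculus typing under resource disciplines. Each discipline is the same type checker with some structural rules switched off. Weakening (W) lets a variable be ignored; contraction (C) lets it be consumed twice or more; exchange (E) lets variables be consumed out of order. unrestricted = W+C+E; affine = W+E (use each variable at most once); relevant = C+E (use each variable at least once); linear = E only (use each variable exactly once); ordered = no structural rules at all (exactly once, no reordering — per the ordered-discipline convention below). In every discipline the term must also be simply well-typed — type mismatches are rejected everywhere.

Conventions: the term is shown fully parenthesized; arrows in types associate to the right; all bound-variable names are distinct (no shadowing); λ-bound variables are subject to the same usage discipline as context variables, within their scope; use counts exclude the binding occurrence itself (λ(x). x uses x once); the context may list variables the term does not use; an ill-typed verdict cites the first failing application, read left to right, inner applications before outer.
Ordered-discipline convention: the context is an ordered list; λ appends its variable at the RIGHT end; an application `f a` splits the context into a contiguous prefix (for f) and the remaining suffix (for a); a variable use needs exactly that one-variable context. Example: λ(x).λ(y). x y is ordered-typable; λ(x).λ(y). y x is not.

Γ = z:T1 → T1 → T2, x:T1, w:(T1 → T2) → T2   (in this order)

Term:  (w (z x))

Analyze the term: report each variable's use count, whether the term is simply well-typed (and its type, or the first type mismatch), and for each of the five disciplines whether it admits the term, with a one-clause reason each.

use counts: z ×1; x ×1; w ×1
left-to-right use order: w, z, x
typing: well-typed at T2
ordered: ✗, no contiguous prefix/suffix split fits w, z, x
linear: ✓, single use per variable (z, x, w)
affine: ✓, none of z, x, w used more than once
relevant: ✓, z, x, w: all used, weakening unneeded
unrestricted: ✓, typability at T2 is all that's needed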